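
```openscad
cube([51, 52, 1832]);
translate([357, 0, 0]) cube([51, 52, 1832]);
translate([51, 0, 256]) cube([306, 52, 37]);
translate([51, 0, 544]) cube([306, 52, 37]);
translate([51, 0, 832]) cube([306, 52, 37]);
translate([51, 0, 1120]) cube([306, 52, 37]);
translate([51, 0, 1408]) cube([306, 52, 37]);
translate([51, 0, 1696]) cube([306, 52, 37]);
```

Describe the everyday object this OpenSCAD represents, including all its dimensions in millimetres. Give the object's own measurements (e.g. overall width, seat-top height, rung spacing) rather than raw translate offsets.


A straight ladder. Two 51×52 mm vertical rails, 1832 mm tall, stand 408 mm apart (outside-to-outside) with their front faces coplanar on the −y side. 6 rungs, each 52 mm deep and 37 mm tall, span between the inner faces of the rails, front faces flush with the rails. The lowest rung's underside is at z = 256 mm and rungs are spaced 288 mm apart (underside to underside).


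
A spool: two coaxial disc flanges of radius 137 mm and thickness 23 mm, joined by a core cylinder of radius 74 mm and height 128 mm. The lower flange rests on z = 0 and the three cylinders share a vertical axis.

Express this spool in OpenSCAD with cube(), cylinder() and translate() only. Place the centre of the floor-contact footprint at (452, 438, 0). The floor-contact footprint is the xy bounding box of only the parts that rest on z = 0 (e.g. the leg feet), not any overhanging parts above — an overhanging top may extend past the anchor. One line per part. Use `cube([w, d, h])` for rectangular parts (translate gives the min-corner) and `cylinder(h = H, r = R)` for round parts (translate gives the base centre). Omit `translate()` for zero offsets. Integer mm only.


translate([452, 438, 0]) cylinder(h = 23, r = 137);
translate([452, 438, 23]) cylinder(h = 128, r = 74);
translate([452, 438, 151]) cylinder(h = 23, r = 137);


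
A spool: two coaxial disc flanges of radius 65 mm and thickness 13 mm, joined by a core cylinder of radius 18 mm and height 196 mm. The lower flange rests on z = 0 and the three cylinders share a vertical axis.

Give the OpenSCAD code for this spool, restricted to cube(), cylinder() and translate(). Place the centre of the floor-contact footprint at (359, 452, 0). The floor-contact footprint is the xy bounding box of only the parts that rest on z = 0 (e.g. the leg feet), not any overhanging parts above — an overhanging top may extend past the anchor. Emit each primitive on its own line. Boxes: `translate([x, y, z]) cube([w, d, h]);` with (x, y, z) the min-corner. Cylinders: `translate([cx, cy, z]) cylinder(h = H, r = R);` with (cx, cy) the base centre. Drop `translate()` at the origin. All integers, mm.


translate([359, 452, 0]) cylinder(h = 13, r = 65);
translate([359, 452, 13]) cylinder(h = 196, r = 18);
translate([359, 452, 209]) cylinder(h = 13, r = 65);


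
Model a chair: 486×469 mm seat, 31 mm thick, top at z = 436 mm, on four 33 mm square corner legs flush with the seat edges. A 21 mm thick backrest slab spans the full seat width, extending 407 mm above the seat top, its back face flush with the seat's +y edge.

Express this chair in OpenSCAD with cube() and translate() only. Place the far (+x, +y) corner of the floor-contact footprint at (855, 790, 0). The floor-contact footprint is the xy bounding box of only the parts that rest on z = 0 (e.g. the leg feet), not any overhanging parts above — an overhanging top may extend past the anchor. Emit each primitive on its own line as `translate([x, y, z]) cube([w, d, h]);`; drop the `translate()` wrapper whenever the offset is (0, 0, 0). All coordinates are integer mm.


// leg_h = 436 - 31 = 405
translate([369, 321, 405]) cube([486, 469, 31]);
translate([369, 321, 0]) cube([33, 33, 405]);
translate([822, 321, 0]) cube([33, 33, 405]);
translate([369, 757, 0]) cube([33, 33, 405]);
translate([822, 757, 0]) cube([33, 33, 405]);
translate([369, 769, 436]) cube([486, 21, 407]);


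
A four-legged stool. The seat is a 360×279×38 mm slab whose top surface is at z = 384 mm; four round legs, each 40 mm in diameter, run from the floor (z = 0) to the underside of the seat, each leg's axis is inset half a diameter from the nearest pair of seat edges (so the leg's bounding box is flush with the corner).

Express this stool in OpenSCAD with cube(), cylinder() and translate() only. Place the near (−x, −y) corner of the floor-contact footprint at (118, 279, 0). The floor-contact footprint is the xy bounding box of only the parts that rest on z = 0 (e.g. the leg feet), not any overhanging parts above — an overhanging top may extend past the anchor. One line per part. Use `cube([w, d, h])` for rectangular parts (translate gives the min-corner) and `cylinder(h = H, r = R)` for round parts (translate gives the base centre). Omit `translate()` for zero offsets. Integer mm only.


translate([118, 279, 346]) cube([360, 279, 38]);
translate([138, 299, 0]) cylinder(h = 346, r = 20);
translate([458, 299, 0]) cylinder(h = 346, r = 20);
translate([138, 538, 0]) cylinder(h = 346, r = 20);
translate([458, 538, 0]) cylinder(h = 346, r = 20);


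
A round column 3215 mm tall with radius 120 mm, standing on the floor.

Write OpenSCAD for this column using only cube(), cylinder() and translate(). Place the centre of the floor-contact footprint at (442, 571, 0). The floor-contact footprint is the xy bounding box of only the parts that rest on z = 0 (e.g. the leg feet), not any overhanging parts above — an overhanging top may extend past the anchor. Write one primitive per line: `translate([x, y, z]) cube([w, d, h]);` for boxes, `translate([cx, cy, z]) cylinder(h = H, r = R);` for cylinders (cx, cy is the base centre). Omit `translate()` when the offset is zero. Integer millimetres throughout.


translate([442, 571, 0]) cylinder(h = 3215, r = 120);


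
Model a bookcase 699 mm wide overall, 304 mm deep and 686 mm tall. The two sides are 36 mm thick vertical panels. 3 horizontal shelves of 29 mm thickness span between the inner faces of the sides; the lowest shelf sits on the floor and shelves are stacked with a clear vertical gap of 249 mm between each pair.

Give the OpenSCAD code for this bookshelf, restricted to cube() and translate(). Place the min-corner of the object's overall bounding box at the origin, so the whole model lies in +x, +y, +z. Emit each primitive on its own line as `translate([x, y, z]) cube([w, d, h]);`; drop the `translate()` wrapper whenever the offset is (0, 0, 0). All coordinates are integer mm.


cube([36, 304, 686]);
translate([663, 0, 0]) cube([36, 304, 686]);
translate([36, 0, 0]) cube([627, 304, 29]);
translate([36, 0, 278]) cube([627, 304, 29]);
translate([36, 0, 556]) cube([627, 304, 29]);


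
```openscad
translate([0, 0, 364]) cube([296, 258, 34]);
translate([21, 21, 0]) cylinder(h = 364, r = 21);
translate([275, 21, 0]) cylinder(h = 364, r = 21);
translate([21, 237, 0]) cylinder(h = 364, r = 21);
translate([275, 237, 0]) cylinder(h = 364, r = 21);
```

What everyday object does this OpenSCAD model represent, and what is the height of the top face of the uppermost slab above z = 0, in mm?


A stool. The seat height is 398 mm.

A 296×258×34 slab at z = 364 on four corner cylinders — a stool. The seat top is 364 + 34 = 398 mm.


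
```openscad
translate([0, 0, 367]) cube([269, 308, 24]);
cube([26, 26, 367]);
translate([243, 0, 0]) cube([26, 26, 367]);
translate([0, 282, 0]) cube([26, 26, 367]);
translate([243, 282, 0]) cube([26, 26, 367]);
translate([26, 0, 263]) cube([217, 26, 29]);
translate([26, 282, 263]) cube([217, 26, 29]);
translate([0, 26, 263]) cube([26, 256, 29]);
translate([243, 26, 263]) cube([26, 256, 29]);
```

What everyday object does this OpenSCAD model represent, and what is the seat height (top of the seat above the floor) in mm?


A stool. The seat height is 391 mm.

A 269×308×24 slab at z = 367 on four corner posts — a stool. The seat top is 367 + 24 = 391 mm.


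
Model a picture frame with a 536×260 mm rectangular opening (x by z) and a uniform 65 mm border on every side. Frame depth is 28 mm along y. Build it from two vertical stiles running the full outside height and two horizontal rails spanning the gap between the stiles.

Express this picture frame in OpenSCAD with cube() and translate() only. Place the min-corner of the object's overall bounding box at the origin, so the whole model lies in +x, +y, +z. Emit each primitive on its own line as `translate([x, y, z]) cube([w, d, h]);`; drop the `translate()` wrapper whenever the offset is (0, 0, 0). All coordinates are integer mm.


cube([65, 28, 390]);
translate([601, 0, 0]) cube([65, 28, 390]);
translate([65, 0, 0]) cube([536, 28, 65]);
translate([65, 0, 325]) cube([536, 28, 65]);


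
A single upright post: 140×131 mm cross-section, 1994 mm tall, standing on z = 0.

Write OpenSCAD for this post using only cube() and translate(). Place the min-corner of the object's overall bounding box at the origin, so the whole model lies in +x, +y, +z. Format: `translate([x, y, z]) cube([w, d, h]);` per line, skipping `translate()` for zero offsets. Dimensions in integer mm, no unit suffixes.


cube([140, 131, 1994]);


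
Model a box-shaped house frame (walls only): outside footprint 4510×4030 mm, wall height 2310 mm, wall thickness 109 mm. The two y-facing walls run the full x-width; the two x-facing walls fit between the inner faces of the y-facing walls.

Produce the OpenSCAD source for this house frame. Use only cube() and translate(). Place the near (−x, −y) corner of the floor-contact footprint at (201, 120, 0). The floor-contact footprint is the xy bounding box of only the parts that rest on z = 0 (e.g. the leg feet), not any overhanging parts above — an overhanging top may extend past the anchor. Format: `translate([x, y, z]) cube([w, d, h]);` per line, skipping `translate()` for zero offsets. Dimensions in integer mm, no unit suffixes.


translate([201, 120, 0]) cube([4510, 109, 2310]);
translate([201, 4041, 0]) cube([4510, 109, 2310]);
translate([201, 229, 0]) cube([109, 3812, 2310]);
translate([4602, 229, 0]) cube([109, 3812, 2310]);


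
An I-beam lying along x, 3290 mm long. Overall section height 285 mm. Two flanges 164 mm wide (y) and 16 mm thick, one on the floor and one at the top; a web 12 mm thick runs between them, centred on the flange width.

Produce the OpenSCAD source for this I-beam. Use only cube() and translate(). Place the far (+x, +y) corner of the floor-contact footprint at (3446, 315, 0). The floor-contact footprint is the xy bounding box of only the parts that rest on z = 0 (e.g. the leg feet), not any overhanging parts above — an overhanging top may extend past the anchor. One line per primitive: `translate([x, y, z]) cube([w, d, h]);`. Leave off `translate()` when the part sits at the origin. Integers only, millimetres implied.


translate([156, 151, 0]) cube([3290, 164, 16]);
translate([156, 227, 16]) cube([3290, 12, 253]);
translate([156, 151, 269]) cube([3290, 164, 16]);


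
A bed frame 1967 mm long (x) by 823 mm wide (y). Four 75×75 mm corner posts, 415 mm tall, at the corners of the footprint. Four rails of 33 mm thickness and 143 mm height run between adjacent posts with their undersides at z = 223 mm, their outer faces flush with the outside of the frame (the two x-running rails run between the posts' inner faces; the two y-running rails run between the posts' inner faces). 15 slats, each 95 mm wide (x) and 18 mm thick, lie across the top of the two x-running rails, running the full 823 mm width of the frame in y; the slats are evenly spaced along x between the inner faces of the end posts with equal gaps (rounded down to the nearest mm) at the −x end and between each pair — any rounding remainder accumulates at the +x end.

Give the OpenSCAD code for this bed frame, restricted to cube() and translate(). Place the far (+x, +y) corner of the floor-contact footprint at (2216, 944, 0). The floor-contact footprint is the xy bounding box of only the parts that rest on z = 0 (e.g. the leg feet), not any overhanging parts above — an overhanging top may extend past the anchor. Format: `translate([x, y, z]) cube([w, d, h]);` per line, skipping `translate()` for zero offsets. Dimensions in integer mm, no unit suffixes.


translate([249, 121, 0]) cube([75, 75, 415]);
translate([249, 869, 0]) cube([75, 75, 415]);
translate([2141, 121, 0]) cube([75, 75, 415]);
translate([2141, 869, 0]) cube([75, 75, 415]);
translate([324, 121, 223]) cube([1817, 33, 143]);
translate([324, 911, 223]) cube([1817, 33, 143]);
translate([249, 196, 223]) cube([33, 673, 143]);
translate([2183, 196, 223]) cube([33, 673, 143]);
translate([348, 121, 366]) cube([95, 823, 18]);
translate([467, 121, 366]) cube([95, 823, 18]);
translate([586, 121, 366]) cube([95, 823, 18]);
translate([705, 121, 366]) cube([95, 823, 18]);
translate([824, 121, 366]) cube([95, 823, 18]);
translate([943, 121, 366]) cube([95, 823, 18]);
translate([1062, 121, 366]) cube([95, 823, 18]);
translate([1181, 121, 366]) cube([95, 823, 18]);
translate([1300, 121, 366]) cube([95, 823, 18]);
translate([1419, 121, 366]) cube([95, 823, 18]);
translate([1538, 121, 366]) cube([95, 823, 18]);
translate([1657, 121, 366]) cube([95, 823, 18]);
translate([1776, 121, 366]) cube([95, 823, 18]);
translate([1895, 121, 366]) cube([95, 823, 18]);
translate([2014, 121, 366]) cube([95, 823, 18]);


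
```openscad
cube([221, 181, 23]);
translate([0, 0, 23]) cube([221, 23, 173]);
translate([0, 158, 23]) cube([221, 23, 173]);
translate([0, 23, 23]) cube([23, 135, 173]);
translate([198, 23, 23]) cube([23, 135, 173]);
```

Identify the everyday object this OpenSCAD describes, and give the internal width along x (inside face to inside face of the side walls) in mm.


An open box. The internal width is 175 mm.

A 221×181 base slab with four walls standing on it — an open box. The base is 221 mm wide and the walls are 23 mm thick, so the internal width is 221 − 2 × 23 = 175 mm.


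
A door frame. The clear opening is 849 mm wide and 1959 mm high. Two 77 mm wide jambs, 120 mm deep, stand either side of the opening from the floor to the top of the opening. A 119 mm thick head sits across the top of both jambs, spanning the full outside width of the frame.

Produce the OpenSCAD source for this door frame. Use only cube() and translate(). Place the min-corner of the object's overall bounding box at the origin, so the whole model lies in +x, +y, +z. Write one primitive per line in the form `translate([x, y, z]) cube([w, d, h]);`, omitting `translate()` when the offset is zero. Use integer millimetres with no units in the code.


cube([77, 120, 1959]);
translate([926, 0, 0]) cube([77, 120, 1959]);
translate([0, 0, 1959]) cube([1003, 120, 119]);


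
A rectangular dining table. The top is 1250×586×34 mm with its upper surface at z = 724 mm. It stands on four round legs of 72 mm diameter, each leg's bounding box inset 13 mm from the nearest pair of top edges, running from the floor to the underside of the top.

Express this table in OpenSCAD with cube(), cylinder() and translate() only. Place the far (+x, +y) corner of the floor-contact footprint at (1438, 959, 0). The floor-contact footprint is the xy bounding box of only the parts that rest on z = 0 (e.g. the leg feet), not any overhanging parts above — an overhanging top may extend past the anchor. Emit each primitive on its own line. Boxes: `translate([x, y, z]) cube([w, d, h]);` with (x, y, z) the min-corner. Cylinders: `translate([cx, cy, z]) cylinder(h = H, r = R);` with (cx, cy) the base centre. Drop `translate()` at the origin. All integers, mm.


translate([201, 386, 690]) cube([1250, 586, 34]);
translate([250, 435, 0]) cylinder(h = 690, r = 36);
translate([1402, 435, 0]) cylinder(h = 690, r = 36);
translate([250, 923, 0]) cylinder(h = 690, r = 36);
translate([1402, 923, 0]) cylinder(h = 690, r = 36);


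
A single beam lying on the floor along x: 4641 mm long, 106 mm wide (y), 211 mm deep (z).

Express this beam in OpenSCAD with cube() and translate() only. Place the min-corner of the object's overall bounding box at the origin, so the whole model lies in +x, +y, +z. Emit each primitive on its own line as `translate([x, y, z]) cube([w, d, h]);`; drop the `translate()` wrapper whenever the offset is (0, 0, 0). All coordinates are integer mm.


cube([4641, 106, 211]);


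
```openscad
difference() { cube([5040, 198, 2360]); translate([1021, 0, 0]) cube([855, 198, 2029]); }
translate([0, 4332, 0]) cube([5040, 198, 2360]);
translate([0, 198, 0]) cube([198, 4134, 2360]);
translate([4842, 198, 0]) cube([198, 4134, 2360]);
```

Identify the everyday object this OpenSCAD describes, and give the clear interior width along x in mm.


A single room. The interior width is 4644 mm.

Four walls enclosing a rectangle with a door in the front wall — a room. Outside width 5040 minus two 198 mm walls gives 4644 mm.


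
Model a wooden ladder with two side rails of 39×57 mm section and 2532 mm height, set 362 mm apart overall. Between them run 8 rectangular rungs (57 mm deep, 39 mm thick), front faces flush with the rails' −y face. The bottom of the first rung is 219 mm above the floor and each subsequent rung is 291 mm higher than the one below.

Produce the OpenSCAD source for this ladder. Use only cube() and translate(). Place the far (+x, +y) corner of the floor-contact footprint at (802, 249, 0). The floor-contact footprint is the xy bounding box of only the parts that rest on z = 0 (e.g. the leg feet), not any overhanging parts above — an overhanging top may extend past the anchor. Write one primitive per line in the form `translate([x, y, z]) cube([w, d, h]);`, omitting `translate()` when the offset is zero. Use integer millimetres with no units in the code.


translate([440, 192, 0]) cube([39, 57, 2532]);
translate([763, 192, 0]) cube([39, 57, 2532]);
translate([479, 192, 219]) cube([284, 57, 39]);
translate([479, 192, 510]) cube([284, 57, 39]);
translate([479, 192, 801]) cube([284, 57, 39]);
translate([479, 192, 1092]) cube([284, 57, 39]);
translate([479, 192, 1383]) cube([284, 57, 39]);
translate([479, 192, 1674]) cube([284, 57, 39]);
translate([479, 192, 1965]) cube([284, 57, 39]);
translate([479, 192, 2256]) cube([284, 57, 39]);


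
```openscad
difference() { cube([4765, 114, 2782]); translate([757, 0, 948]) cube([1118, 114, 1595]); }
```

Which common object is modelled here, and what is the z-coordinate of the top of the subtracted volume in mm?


A wall with a window opening. The window head height is 2543 mm.

A wall with a rectangular opening subtracted — a window. Sill at z = 948, opening 1595 mm tall, so the head is at 948 + 1595 = 2543 mm.


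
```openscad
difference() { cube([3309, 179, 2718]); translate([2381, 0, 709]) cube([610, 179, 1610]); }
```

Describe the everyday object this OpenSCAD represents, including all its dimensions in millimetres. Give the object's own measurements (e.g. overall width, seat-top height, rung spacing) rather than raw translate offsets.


A wall 3309 mm long (x), 179 mm thick (y), 2718 mm tall, with a rectangular window opening cut through it. The opening is 610 mm wide and 1610 mm tall; its sill is at z = 709 mm and its near (−x) edge is 2381 mm from the wall's −x end. The opening passes through the full wall thickness.


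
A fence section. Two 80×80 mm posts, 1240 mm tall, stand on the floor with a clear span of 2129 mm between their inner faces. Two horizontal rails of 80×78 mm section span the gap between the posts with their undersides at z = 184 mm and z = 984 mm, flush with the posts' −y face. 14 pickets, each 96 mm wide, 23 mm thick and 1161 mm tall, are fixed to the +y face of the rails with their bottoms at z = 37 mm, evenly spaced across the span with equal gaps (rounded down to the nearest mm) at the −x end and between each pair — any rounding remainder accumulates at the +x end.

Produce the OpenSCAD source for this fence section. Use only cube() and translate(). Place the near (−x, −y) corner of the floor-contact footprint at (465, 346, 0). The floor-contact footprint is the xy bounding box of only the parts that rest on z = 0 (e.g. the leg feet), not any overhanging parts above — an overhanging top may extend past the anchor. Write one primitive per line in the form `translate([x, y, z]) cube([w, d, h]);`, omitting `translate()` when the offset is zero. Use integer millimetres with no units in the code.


translate([465, 346, 0]) cube([80, 80, 1240]);
translate([2674, 346, 0]) cube([80, 80, 1240]);
translate([545, 346, 184]) cube([2129, 80, 78]);
translate([545, 346, 984]) cube([2129, 80, 78]);
translate([597, 426, 37]) cube([96, 23, 1161]);
translate([745, 426, 37]) cube([96, 23, 1161]);
translate([893, 426, 37]) cube([96, 23, 1161]);
translate([1041, 426, 37]) cube([96, 23, 1161]);
translate([1189, 426, 37]) cube([96, 23, 1161]);
translate([1337, 426, 37]) cube([96, 23, 1161]);
translate([1485, 426, 37]) cube([96, 23, 1161]);
translate([1633, 426, 37]) cube([96, 23, 1161]);
translate([1781, 426, 37]) cube([96, 23, 1161]);
translate([1929, 426, 37]) cube([96, 23, 1161]);
translate([2077, 426, 37]) cube([96, 23, 1161]);
translate([2225, 426, 37]) cube([96, 23, 1161]);
translate([2373, 426, 37]) cube([96, 23, 1161]);
translate([2521, 426, 37]) cube([96, 23, 1161]);


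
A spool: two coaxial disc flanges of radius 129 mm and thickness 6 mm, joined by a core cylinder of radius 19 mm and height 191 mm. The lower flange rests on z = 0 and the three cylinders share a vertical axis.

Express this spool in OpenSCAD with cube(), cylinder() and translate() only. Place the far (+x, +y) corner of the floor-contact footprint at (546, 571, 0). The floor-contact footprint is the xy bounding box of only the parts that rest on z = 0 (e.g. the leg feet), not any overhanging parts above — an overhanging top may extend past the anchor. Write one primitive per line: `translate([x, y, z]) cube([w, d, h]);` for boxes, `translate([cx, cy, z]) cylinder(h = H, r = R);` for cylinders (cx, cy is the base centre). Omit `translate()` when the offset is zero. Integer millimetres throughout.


translate([417, 442, 0]) cylinder(h = 6, r = 129);
translate([417, 442, 6]) cylinder(h = 191, r = 19);
translate([417, 442, 197]) cylinder(h = 6, r = 129);


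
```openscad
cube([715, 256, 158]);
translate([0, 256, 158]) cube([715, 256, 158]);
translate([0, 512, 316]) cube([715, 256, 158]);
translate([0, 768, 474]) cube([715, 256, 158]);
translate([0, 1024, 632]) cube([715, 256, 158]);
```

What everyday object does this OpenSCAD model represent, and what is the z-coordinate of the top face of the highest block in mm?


A staircase. The total rise is 790 mm.

5 identical blocks, each offset up and back from the previous — a staircase. Each step is 158 mm tall and there are 5 of them, so the total rise is 5 × 158 = 790 mm.


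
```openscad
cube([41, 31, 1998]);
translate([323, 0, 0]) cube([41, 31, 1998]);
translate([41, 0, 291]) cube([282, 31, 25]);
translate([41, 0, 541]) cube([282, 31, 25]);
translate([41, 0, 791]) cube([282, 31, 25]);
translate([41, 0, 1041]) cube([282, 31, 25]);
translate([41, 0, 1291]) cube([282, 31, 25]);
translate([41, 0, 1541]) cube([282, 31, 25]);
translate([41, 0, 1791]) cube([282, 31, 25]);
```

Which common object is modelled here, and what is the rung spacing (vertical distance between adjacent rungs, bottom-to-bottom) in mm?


A ladder. The rung spacing is 250 mm.

Two tall 41×31 posts with 7 short bars between them — a ladder. Adjacent rungs sit at z = 291 and z = 541, so the spacing is 541 − 291 = 250 mm.


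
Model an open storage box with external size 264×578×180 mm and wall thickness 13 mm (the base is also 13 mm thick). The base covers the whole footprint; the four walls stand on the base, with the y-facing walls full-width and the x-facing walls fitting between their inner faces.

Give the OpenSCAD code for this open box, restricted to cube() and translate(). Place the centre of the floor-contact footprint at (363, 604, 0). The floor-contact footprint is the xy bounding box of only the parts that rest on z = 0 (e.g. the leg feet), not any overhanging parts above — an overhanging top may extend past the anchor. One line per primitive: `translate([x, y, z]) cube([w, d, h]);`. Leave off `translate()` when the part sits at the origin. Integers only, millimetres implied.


translate([231, 315, 0]) cube([264, 578, 13]);
translate([231, 315, 13]) cube([264, 13, 167]);
translate([231, 880, 13]) cube([264, 13, 167]);
translate([231, 328, 13]) cube([13, 552, 167]);
translate([482, 328, 13]) cube([13, 552, 167]);


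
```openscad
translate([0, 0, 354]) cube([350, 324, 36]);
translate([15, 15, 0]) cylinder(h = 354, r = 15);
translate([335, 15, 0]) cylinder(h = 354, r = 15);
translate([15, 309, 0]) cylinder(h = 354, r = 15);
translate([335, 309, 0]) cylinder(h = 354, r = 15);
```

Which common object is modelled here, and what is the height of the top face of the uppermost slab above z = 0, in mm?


A stool. The seat height is 390 mm.

A 350×324×36 slab at z = 354 on four corner cylinders — a stool. The seat top is 354 + 36 = 390 mm.


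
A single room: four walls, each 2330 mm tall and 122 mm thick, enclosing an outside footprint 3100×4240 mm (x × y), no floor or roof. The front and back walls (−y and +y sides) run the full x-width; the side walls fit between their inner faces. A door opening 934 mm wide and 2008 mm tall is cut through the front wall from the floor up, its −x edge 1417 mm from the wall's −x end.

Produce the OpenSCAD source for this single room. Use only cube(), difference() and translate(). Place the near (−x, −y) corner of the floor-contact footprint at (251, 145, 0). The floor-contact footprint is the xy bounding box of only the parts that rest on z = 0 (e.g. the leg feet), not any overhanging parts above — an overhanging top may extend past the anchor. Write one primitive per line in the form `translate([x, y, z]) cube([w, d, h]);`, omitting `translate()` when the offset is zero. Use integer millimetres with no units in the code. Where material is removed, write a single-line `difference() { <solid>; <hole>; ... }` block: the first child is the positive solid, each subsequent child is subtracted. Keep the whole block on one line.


difference() { translate([251, 145, 0]) cube([3100, 122, 2330]); translate([1668, 145, 0]) cube([934, 122, 2008]); }
translate([251, 4263, 0]) cube([3100, 122, 2330]);
translate([251, 267, 0]) cube([122, 3996, 2330]);
translate([3229, 267, 0]) cube([122, 3996, 2330]);


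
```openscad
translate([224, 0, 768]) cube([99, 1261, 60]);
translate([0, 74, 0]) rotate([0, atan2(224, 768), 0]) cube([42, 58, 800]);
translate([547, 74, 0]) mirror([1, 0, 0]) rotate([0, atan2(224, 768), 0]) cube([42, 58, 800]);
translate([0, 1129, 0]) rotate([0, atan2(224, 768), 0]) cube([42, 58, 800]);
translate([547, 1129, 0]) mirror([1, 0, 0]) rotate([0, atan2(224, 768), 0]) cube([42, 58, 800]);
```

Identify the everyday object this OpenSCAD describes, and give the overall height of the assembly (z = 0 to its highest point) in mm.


A sawhorse. The overall height is 828 mm.

A beam across two mirrored pairs of raked legs — a sawhorse. The beam's underside is at z = 768 (matching the legs' vertical rise in atan2(224, 768)) and the beam is 60 mm tall, so its top is at 768 + 60 = 828 mm. The raked legs top out at the beam's underside, so that is the highest point.


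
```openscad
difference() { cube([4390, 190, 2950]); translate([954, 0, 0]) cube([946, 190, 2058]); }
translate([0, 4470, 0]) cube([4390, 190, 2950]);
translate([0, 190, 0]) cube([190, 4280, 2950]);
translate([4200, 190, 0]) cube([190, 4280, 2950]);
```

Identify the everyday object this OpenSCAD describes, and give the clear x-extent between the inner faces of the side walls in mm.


A single room. The interior width is 4010 mm.

Four walls enclosing a rectangle with a door in the front wall — a room. Outside width 4390 minus two 190 mm walls gives 4010 mm.


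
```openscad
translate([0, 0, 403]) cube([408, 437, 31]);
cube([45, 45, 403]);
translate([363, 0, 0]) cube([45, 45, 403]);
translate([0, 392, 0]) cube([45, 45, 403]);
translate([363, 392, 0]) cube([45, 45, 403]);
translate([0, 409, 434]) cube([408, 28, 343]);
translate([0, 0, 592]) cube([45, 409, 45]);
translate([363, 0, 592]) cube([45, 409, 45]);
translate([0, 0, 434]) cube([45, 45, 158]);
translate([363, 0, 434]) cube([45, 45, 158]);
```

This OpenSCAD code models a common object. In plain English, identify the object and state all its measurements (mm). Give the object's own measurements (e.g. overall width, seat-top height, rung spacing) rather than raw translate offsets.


A chair. The seat is a 408×437×31 mm slab with its top at z = 434 mm, on four 45×45 mm corner legs (flush with the seat edges, standing on z = 0). A flat backrest 28 mm thick, 343 mm tall, spans the full seat width and rises from the seat top along its +y edge, rear face flush with the rear of the seat. Two armrests of 45×45 mm section run along each side from the seat's front edge to the front of the backrest, top faces 203 mm above the seat top and outer faces flush with the seat's x-edges; a 45×45 mm post under the front of each armrest stands on the seat at the front corner.


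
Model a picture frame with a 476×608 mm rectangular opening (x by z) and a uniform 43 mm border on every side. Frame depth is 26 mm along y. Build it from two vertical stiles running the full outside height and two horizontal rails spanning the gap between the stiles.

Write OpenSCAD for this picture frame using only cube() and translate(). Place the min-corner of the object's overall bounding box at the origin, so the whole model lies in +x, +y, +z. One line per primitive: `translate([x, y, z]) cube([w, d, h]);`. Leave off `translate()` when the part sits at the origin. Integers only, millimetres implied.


cube([43, 26, 694]);
translate([519, 0, 0]) cube([43, 26, 694]);
translate([43, 0, 0]) cube([476, 26, 43]);
translate([43, 0, 651]) cube([476, 26, 43]);


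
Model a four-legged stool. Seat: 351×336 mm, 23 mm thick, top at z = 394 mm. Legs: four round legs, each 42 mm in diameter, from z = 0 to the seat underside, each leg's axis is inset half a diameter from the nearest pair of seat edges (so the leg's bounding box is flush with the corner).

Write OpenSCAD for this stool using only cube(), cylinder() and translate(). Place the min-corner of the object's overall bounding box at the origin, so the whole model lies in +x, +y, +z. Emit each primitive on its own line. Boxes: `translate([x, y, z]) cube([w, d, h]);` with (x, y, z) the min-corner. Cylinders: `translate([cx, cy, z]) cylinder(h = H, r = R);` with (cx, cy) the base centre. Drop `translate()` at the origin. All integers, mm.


translate([0, 0, 371]) cube([351, 336, 23]);
translate([21, 21, 0]) cylinder(h = 371, r = 21);
translate([330, 21, 0]) cylinder(h = 371, r = 21);
translate([21, 315, 0]) cylinder(h = 371, r = 21);
translate([330, 315, 0]) cylinder(h = 371, r = 21);


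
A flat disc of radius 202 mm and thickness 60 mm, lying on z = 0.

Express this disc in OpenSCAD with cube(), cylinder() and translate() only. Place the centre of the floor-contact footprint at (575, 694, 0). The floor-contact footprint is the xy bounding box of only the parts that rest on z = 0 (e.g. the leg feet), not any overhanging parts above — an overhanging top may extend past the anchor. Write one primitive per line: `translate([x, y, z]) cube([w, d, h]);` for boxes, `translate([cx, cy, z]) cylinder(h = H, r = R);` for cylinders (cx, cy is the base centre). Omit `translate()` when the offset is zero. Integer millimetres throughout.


translate([575, 694, 0]) cylinder(h = 60, r = 202);


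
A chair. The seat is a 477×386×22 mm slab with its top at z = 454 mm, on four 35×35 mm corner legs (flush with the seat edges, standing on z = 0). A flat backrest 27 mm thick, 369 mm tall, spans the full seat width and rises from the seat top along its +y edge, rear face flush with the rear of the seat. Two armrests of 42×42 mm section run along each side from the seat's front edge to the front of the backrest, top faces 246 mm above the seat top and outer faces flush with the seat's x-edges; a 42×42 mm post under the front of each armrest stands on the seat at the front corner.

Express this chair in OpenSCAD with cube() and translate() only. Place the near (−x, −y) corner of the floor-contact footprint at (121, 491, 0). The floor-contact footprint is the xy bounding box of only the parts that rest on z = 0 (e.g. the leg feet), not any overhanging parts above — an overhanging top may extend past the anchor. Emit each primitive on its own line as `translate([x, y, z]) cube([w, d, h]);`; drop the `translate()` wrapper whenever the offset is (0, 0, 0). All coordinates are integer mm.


translate([121, 491, 432]) cube([477, 386, 22]);
translate([121, 491, 0]) cube([35, 35, 432]);
translate([563, 491, 0]) cube([35, 35, 432]);
translate([121, 842, 0]) cube([35, 35, 432]);
translate([563, 842, 0]) cube([35, 35, 432]);
translate([121, 850, 454]) cube([477, 27, 369]);
translate([121, 491, 658]) cube([42, 359, 42]);
translate([556, 491, 658]) cube([42, 359, 42]);
translate([121, 491, 454]) cube([42, 42, 204]);
translate([556, 491, 454]) cube([42, 42, 204]);


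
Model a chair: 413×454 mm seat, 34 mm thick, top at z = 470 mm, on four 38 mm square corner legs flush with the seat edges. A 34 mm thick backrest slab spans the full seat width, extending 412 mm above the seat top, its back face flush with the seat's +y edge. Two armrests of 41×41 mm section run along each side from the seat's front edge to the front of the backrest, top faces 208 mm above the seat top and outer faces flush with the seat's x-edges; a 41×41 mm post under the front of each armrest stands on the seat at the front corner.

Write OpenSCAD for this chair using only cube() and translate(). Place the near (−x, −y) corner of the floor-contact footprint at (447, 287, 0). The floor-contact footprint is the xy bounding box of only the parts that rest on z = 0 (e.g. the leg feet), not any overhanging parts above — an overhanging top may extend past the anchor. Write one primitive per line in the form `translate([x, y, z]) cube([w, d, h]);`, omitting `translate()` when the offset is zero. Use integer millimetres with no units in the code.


// leg_h = 470 - 34 = 436
// arm post h = 208 - 41 = 167
translate([447, 287, 436]) cube([413, 454, 34]);
translate([447, 287, 0]) cube([38, 38, 436]);
translate([822, 287, 0]) cube([38, 38, 436]);
translate([447, 703, 0]) cube([38, 38, 436]);
translate([822, 703, 0]) cube([38, 38, 436]);
translate([447, 707, 470]) cube([413, 34, 412]);
translate([447, 287, 637]) cube([41, 420, 41]);
translate([819, 287, 637]) cube([41, 420, 41]);
translate([447, 287, 470]) cube([41, 41, 167]);
translate([819, 287, 470]) cube([41, 41, 167]);


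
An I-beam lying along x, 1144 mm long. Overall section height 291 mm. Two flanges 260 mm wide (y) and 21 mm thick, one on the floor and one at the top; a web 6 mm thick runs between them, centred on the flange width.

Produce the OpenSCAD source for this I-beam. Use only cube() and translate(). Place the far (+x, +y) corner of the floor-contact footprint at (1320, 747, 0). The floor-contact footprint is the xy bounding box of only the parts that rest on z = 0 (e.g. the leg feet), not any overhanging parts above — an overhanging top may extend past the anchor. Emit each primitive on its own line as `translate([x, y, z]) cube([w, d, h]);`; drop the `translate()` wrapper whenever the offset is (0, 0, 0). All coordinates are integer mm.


translate([176, 487, 0]) cube([1144, 260, 21]);
translate([176, 614, 21]) cube([1144, 6, 249]);
translate([176, 487, 270]) cube([1144, 260, 21]);


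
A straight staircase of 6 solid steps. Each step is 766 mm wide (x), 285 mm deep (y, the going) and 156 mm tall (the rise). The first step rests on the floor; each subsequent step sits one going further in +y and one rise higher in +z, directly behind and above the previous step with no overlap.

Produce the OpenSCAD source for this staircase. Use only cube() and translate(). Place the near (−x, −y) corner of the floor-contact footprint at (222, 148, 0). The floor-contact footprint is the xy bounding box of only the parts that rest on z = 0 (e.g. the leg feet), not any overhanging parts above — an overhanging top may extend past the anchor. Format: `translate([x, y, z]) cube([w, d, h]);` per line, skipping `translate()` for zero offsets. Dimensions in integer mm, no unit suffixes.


translate([222, 148, 0]) cube([766, 285, 156]);
translate([222, 433, 156]) cube([766, 285, 156]);
translate([222, 718, 312]) cube([766, 285, 156]);
translate([222, 1003, 468]) cube([766, 285, 156]);
translate([222, 1288, 624]) cube([766, 285, 156]);
translate([222, 1573, 780]) cube([766, 285, 156]);


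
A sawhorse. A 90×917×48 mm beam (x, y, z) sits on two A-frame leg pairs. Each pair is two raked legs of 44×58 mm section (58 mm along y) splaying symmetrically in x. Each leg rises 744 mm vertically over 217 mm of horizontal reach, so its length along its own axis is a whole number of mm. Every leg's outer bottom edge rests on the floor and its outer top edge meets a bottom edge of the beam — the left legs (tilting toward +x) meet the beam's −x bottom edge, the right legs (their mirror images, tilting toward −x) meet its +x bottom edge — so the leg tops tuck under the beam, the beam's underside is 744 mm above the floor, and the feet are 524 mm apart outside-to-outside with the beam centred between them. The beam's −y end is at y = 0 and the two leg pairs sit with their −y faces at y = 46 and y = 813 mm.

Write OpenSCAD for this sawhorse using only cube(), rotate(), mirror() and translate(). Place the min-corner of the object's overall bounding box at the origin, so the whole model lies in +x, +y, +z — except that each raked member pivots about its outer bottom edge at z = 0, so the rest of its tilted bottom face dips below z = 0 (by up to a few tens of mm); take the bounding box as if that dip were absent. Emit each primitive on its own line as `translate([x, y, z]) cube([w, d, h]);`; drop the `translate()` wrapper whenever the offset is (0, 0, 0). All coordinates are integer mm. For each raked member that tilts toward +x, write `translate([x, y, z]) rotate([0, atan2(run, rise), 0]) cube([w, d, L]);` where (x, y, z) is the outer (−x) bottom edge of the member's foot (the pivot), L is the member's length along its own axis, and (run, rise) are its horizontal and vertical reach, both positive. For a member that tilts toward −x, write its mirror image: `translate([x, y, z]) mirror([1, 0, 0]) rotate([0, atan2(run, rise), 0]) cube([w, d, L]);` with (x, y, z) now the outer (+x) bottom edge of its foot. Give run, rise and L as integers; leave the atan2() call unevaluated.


translate([217, 0, 744]) cube([90, 917, 48]);
translate([0, 46, 0]) rotate([0, atan2(217, 744), 0]) cube([44, 58, 775]);
translate([524, 46, 0]) mirror([1, 0, 0]) rotate([0, atan2(217, 744), 0]) cube([44, 58, 775]);
translate([0, 813, 0]) rotate([0, atan2(217, 744), 0]) cube([44, 58, 775]);
translate([524, 813, 0]) mirror([1, 0, 0]) rotate([0, atan2(217, 744), 0]) cube([44, 58, 775]);


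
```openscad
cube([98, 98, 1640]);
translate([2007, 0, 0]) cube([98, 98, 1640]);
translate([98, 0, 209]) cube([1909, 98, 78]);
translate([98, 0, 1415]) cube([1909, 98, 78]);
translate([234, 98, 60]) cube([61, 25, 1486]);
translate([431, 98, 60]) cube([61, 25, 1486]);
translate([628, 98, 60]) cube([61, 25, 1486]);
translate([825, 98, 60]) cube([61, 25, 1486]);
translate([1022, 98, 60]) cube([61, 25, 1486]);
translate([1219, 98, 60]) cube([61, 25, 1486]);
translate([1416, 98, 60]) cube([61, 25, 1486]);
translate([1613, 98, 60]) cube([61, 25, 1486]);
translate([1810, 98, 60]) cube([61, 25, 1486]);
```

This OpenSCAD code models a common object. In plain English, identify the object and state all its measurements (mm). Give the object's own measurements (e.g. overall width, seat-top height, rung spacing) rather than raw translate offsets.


A fence section. Two 98×98 mm posts, 1640 mm tall, stand on the floor with a clear span of 1909 mm between their inner faces. Two horizontal rails of 98×78 mm section span the gap between the posts with their undersides at z = 209 mm and z = 1415 mm, flush with the posts' −y face. 9 pickets, each 61 mm wide, 25 mm thick and 1486 mm tall, are fixed to the +y face of the rails with their bottoms at z = 60 mm, spaced across the span with a 136 mm gap after the −x post and between neighbouring pickets and before the +x post.
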